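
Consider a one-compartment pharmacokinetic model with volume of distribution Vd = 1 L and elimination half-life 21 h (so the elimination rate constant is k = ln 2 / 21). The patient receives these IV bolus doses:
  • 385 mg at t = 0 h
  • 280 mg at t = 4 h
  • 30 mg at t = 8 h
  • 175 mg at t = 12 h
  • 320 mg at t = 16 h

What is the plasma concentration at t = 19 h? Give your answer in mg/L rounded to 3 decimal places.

825.894 mg/L

k = ln 2 / 21 = 0.03301 per h
Dose 1 (385 mg at t=0 h): 385·exp(−0.03301·19) = 205.637 mg/L
Dose 2 (280 mg at t=4 h): 280·exp(−0.03301·15) = 170.662 mg/L
Dose 3 (30 mg at t=8 h): 30·exp(−0.03301·11) = 20.866 mg/L
Dose 4 (175 mg at t=12 h): 175·exp(−0.03301·7) = 138.898 mg/L
Dose 5 (320 mg at t=16 h): 320·exp(−0.03301·3) = 289.832 mg/L
C(19) = 205.637 + 170.662 + 20.866 + 138.898 + 289.832 = 825.894 mg/L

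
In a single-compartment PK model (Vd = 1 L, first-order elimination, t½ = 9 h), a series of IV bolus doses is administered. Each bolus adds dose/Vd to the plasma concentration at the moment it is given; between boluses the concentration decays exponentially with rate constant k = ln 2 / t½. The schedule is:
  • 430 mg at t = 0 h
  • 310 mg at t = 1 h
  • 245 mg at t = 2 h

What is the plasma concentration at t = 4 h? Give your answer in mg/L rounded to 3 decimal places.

k = ln 2 / 9 = 0.07702 per h
Dose 1 (430 mg at t=0 h): 430·exp(−0.07702·4) = 315.993 mg/L
Dose 2 (310 mg at t=1 h): 310·exp(−0.07702·3) = 246.047 mg/L
Dose 3 (245 mg at t=2 h): 245·exp(−0.07702·2) = 210.025 mg/L
C(4) = 315.993 + 246.047 + 210.025 = 772.065 mg/L

772.065 mg/L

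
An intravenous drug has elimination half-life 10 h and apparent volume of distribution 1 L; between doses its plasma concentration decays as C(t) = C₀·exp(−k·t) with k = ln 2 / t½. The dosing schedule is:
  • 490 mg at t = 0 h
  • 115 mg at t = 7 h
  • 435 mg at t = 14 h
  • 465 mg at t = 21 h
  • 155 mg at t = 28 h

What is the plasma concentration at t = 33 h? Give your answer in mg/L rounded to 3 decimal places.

497.278 mg/L

k = ln 2 / 10 = 0.06931 per h
Dose 1 (490 mg at t=0 h): 490·exp(−0.06931·33) = 49.750 mg/L
Dose 2 (115 mg at t=7 h): 115·exp(−0.06931·26) = 18.968 mg/L
Dose 3 (435 mg at t=14 h): 435·exp(−0.06931·19) = 116.555 mg/L
Dose 4 (465 mg at t=21 h): 465·exp(−0.06931·12) = 202.403 mg/L
Dose 5 (155 mg at t=28 h): 155·exp(−0.06931·5) = 109.602 mg/L
C(33) = 49.750 + 18.968 + 116.555 + 202.403 + 109.602 = 497.278 mg/L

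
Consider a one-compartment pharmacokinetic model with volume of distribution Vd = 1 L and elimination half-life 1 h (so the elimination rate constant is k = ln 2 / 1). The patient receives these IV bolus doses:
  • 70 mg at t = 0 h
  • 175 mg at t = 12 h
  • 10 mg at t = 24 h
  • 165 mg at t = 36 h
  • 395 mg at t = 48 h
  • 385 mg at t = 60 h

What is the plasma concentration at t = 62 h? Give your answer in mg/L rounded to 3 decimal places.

96.274 mg/L

k = ln 2 / 1 = 0.69315 per h
Dose 1 (70 mg at t=0 h): 70·exp(−0.69315·62) = 0.000 mg/L
Dose 2 (175 mg at t=12 h): 175·exp(−0.69315·50) = 0.000 mg/L
Dose 3 (10 mg at t=24 h): 10·exp(−0.69315·38) = 0.000 mg/L
Dose 4 (165 mg at t=36 h): 165·exp(−0.69315·26) = 0.000 mg/L
Dose 5 (395 mg at t=48 h): 395·exp(−0.69315·14) = 0.024 mg/L
Dose 6 (385 mg at t=60 h): 385·exp(−0.69315·2) = 96.250 mg/L
C(62) = 0.000 + 0.000 + 0.000 + 0.000 + 0.024 + 96.250 = 96.274 mg/L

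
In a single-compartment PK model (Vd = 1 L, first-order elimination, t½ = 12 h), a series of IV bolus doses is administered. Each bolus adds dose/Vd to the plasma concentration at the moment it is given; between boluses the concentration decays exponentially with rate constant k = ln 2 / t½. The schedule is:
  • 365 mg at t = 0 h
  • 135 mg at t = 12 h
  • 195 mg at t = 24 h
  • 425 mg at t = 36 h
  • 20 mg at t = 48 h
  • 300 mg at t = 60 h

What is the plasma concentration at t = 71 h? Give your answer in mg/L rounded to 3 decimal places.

k = ln 2 / 12 = 0.05776 per h
Dose 1 (365 mg at t=0 h): 365·exp(−0.05776·71) = 6.042 mg/L
Dose 2 (135 mg at t=12 h): 135·exp(−0.05776·59) = 4.470 mg/L
Dose 3 (195 mg at t=24 h): 195·exp(−0.05776·47) = 12.912 mg/L
Dose 4 (425 mg at t=36 h): 425·exp(−0.05776·35) = 56.284 mg/L
Dose 5 (20 mg at t=48 h): 20·exp(−0.05776·23) = 5.297 mg/L
Dose 6 (300 mg at t=60 h): 300·exp(−0.05776·11) = 158.919 mg/L
C(71) = 6.042 + 4.470 + 12.912 + 56.284 + 5.297 + 158.919 = 243.925 mg/L

243.925 mg/L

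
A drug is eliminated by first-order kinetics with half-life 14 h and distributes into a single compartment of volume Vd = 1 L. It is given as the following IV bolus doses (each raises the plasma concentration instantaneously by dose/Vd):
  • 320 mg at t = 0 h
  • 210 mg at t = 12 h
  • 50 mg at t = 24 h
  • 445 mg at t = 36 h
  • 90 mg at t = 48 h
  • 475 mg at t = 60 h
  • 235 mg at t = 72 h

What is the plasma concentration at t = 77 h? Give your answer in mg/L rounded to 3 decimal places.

k = ln 2 / 14 = 0.04951 per h
Dose 1 (320 mg at t=0 h): 320·exp(−0.04951·77) = 7.071 mg/L
Dose 2 (210 mg at t=12 h): 210·exp(−0.04951·65) = 8.406 mg/L
Dose 3 (50 mg at t=24 h): 50·exp(−0.04951·53) = 3.625 mg/L
Dose 4 (445 mg at t=36 h): 445·exp(−0.04951·41) = 58.448 mg/L
Dose 5 (90 mg at t=48 h): 90·exp(−0.04951·29) = 21.413 mg/L
Dose 6 (475 mg at t=60 h): 475·exp(−0.04951·17) = 204.719 mg/L
Dose 7 (235 mg at t=72 h): 235·exp(−0.04951·5) = 183.467 mg/L
C(77) = 7.071 + 8.406 + 3.625 + 58.448 + 21.413 + 204.719 + 183.467 = 487.149 mg/L

487.149 mg/L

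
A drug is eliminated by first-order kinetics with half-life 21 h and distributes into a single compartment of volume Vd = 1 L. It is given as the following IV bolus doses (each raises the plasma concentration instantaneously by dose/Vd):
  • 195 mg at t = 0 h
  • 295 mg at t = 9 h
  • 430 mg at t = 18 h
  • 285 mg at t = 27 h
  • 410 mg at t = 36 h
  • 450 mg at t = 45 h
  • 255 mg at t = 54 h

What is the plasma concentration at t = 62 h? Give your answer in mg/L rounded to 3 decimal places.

k = ln 2 / 21 = 0.03301 per h
Dose 1 (195 mg at t=0 h): 195·exp(−0.03301·62) = 25.193 mg/L
Dose 2 (295 mg at t=9 h): 295·exp(−0.03301·53) = 51.296 mg/L
Dose 3 (430 mg at t=18 h): 430·exp(−0.03301·44) = 100.633 mg/L
Dose 4 (285 mg at t=27 h): 285·exp(−0.03301·35) = 89.769 mg/L
Dose 5 (410 mg at t=36 h): 410·exp(−0.03301·26) = 173.812 mg/L
Dose 6 (450 mg at t=45 h): 450·exp(−0.03301·17) = 256.757 mg/L
Dose 7 (255 mg at t=54 h): 255·exp(−0.03301·8) = 195.822 mg/L
C(62) = 25.193 + 51.296 + 100.633 + 89.769 + 173.812 + 256.757 + 195.822 = 893.282 mg/L

893.282 mg/L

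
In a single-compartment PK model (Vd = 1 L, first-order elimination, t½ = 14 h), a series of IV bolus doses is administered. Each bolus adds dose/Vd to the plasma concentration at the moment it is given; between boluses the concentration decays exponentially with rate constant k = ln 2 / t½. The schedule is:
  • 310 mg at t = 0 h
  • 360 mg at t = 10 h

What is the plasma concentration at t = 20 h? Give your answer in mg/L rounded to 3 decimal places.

334.587 mg/L

k = ln 2 / 14 = 0.04951 per h
Dose 1 (310 mg at t=0 h): 310·exp(−0.04951·20) = 115.165 mg/L
Dose 2 (360 mg at t=10 h): 360·exp(−0.04951·10) = 219.422 mg/L
C(20) = 115.165 + 219.422 = 334.587 mg/L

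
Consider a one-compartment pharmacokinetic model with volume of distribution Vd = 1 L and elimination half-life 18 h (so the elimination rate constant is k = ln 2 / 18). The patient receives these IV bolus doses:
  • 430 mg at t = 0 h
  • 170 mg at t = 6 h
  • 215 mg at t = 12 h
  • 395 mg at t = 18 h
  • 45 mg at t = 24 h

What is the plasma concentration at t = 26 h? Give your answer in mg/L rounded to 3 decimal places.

k = ln 2 / 18 = 0.03851 per h
Dose 1 (430 mg at t=0 h): 430·exp(−0.03851·26) = 157.996 mg/L
Dose 2 (170 mg at t=6 h): 170·exp(−0.03851·20) = 78.699 mg/L
Dose 3 (215 mg at t=12 h): 215·exp(−0.03851·14) = 125.402 mg/L
Dose 4 (395 mg at t=18 h): 395·exp(−0.03851·8) = 290.273 mg/L
Dose 5 (45 mg at t=24 h): 45·exp(−0.03851·2) = 41.664 mg/L
C(26) = 157.996 + 78.699 + 125.402 + 290.273 + 41.664 = 694.035 mg/L

694.035 mg/L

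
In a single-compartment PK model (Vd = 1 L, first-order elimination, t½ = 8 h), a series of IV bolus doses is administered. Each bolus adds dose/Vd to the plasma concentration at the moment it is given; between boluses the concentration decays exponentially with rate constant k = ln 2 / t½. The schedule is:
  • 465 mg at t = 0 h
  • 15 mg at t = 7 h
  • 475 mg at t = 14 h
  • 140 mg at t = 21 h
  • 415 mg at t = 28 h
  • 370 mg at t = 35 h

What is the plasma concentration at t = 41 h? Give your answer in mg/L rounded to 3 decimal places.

k = ln 2 / 8 = 0.08664 per h
Dose 1 (465 mg at t=0 h): 465·exp(−0.08664·41) = 13.325 mg/L
Dose 2 (15 mg at t=7 h): 15·exp(−0.08664·34) = 0.788 mg/L
Dose 3 (475 mg at t=14 h): 475·exp(−0.08664·27) = 45.784 mg/L
Dose 4 (140 mg at t=21 h): 140·exp(−0.08664·20) = 24.749 mg/L
Dose 5 (415 mg at t=28 h): 415·exp(−0.08664·13) = 134.547 mg/L
Dose 6 (370 mg at t=35 h): 370·exp(−0.08664·6) = 220.003 mg/L
C(41) = 13.325 + 0.788 + 45.784 + 24.749 + 134.547 + 220.003 = 439.197 mg/L

439.197 mg/L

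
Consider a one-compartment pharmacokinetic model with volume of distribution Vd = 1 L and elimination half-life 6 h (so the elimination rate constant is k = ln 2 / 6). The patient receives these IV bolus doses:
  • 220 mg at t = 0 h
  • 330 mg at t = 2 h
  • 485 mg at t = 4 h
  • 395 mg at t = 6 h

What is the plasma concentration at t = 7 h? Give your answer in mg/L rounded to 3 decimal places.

978.057 mg/L

k = ln 2 / 6 = 0.11552 per h
Dose 1 (220 mg at t=0 h): 220·exp(−0.11552·7) = 97.999 mg/L
Dose 2 (330 mg at t=2 h): 330·exp(−0.11552·5) = 185.206 mg/L
Dose 3 (485 mg at t=4 h): 485·exp(−0.11552·3) = 342.947 mg/L
Dose 4 (395 mg at t=6 h): 395·exp(−0.11552·1) = 351.905 mg/L
C(7) = 97.999 + 185.206 + 342.947 + 351.905 = 978.057 mg/L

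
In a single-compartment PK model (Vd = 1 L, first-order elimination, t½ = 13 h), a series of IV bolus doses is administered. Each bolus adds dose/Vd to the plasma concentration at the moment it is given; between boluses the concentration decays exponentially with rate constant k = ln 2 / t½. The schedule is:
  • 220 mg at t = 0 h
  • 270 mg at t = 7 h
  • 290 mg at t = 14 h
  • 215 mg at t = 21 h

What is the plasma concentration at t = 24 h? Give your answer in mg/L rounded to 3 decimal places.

k = ln 2 / 13 = 0.05332 per h
Dose 1 (220 mg at t=0 h): 220·exp(−0.05332·24) = 61.189 mg/L
Dose 2 (270 mg at t=7 h): 270·exp(−0.05332·17) = 109.071 mg/L
Dose 3 (290 mg at t=14 h): 290·exp(−0.05332·10) = 170.152 mg/L
Dose 4 (215 mg at t=21 h): 215·exp(−0.05332·3) = 183.219 mg/L
C(24) = 61.189 + 109.071 + 170.152 + 183.219 = 523.631 mg/L

523.631 mg/L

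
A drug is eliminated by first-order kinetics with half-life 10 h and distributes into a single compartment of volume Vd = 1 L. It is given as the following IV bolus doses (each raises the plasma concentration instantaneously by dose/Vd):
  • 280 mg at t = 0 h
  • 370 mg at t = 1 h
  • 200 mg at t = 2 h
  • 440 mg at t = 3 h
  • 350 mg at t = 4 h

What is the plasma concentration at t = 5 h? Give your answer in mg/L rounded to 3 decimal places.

1350.452 mg/L

k = ln 2 / 10 = 0.06931 per h
Dose 1 (280 mg at t=0 h): 280·exp(−0.06931·5) = 197.990 mg/L
Dose 2 (370 mg at t=1 h): 370·exp(−0.06931·4) = 280.408 mg/L
Dose 3 (200 mg at t=2 h): 200·exp(−0.06931·3) = 162.450 mg/L
Dose 4 (440 mg at t=3 h): 440·exp(−0.06931·2) = 383.042 mg/L
Dose 5 (350 mg at t=4 h): 350·exp(−0.06931·1) = 326.562 mg/L
C(5) = 197.990 + 280.408 + 162.450 + 383.042 + 326.562 = 1350.452 mg/L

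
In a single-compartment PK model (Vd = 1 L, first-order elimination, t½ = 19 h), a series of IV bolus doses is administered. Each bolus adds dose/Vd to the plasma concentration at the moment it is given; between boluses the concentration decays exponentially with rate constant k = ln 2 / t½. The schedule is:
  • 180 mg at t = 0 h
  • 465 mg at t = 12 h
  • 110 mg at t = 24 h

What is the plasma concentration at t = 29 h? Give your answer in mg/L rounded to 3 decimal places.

k = ln 2 / 19 = 0.03648 per h
Dose 1 (180 mg at t=0 h): 180·exp(−0.03648·29) = 62.489 mg/L
Dose 2 (465 mg at t=12 h): 465·exp(−0.03648·17) = 250.098 mg/L
Dose 3 (110 mg at t=24 h): 110·exp(−0.03648·5) = 91.659 mg/L
C(29) = 62.489 + 250.098 + 91.659 = 404.246 mg/L

404.246 mg/L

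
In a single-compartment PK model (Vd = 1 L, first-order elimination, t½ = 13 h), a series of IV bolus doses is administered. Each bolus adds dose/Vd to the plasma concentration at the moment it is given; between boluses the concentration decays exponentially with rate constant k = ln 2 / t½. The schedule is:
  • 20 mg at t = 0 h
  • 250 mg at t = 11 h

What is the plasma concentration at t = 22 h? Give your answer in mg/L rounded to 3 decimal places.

k = ln 2 / 13 = 0.05332 per h
Dose 1 (20 mg at t=0 h): 20·exp(−0.05332·22) = 6.189 mg/L
Dose 2 (250 mg at t=11 h): 250·exp(−0.05332·11) = 139.066 mg/L
C(22) = 6.189 + 139.066 = 145.255 mg/L

145.255 mg/L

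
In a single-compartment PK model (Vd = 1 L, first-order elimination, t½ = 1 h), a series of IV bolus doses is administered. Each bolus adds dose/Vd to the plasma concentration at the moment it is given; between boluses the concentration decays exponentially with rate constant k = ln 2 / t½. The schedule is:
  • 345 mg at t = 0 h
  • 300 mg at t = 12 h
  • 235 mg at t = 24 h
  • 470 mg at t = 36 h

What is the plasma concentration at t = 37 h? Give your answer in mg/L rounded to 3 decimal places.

k = ln 2 / 1 = 0.69315 per h
Dose 1 (345 mg at t=0 h): 345·exp(−0.69315·37) = 0.000 mg/L
Dose 2 (300 mg at t=12 h): 300·exp(−0.69315·25) = 0.000 mg/L
Dose 3 (235 mg at t=24 h): 235·exp(−0.69315·13) = 0.029 mg/L
Dose 4 (470 mg at t=36 h): 470·exp(−0.69315·1) = 235.000 mg/L
C(37) = 0.000 + 0.000 + 0.029 + 235.000 = 235.029 mg/L

235.029 mg/L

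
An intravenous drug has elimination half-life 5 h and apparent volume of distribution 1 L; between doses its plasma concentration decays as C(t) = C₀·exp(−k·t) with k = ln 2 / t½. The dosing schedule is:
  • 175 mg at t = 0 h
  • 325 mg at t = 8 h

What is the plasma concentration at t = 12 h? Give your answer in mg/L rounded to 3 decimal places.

k = ln 2 / 5 = 0.13863 per h
Dose 1 (175 mg at t=0 h): 175·exp(−0.13863·12) = 33.156 mg/L
Dose 2 (325 mg at t=8 h): 325·exp(−0.13863·4) = 186.663 mg/L
C(12) = 33.156 + 186.663 = 219.820 mg/L

219.820 mg/L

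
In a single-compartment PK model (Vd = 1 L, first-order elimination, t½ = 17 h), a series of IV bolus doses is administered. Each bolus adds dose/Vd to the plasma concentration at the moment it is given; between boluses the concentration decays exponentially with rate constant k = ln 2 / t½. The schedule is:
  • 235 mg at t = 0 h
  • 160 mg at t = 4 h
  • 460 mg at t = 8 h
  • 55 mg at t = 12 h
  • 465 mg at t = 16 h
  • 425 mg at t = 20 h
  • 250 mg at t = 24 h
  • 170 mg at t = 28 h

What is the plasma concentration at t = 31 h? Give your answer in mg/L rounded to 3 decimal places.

1187.044 mg/L

k = ln 2 / 17 = 0.04077 per h
Dose 1 (235 mg at t=0 h): 235·exp(−0.04077·31) = 66.394 mg/L
Dose 2 (160 mg at t=4 h): 160·exp(−0.04077·27) = 53.212 mg/L
Dose 3 (460 mg at t=8 h): 460·exp(−0.04077·23) = 180.087 mg/L
Dose 4 (55 mg at t=12 h): 55·exp(−0.04077·19) = 25.346 mg/L
Dose 5 (465 mg at t=16 h): 465·exp(−0.04077·15) = 252.254 mg/L
Dose 6 (425 mg at t=20 h): 425·exp(−0.04077·11) = 271.397 mg/L
Dose 7 (250 mg at t=24 h): 250·exp(−0.04077·7) = 187.926 mg/L
Dose 8 (170 mg at t=28 h): 170·exp(−0.04077·3) = 150.427 mg/L
C(31) = 66.394 + 53.212 + 180.087 + 25.346 + 252.254 + 271.397 + 187.926 + 150.427 = 1187.044 mg/L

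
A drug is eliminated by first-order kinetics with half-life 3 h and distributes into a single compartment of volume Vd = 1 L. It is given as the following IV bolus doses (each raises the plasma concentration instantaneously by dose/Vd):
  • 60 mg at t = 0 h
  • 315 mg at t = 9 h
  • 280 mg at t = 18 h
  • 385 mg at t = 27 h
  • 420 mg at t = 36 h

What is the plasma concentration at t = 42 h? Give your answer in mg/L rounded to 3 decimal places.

118.282 mg/L

k = ln 2 / 3 = 0.23105 per h
Dose 1 (60 mg at t=0 h): 60·exp(−0.23105·42) = 0.004 mg/L
Dose 2 (315 mg at t=9 h): 315·exp(−0.23105·33) = 0.154 mg/L
Dose 3 (280 mg at t=18 h): 280·exp(−0.23105·24) = 1.094 mg/L
Dose 4 (385 mg at t=27 h): 385·exp(−0.23105·15) = 12.031 mg/L
Dose 5 (420 mg at t=36 h): 420·exp(−0.23105·6) = 105.000 mg/L
C(42) = 0.004 + 0.154 + 1.094 + 12.031 + 105.000 = 118.282 mg/L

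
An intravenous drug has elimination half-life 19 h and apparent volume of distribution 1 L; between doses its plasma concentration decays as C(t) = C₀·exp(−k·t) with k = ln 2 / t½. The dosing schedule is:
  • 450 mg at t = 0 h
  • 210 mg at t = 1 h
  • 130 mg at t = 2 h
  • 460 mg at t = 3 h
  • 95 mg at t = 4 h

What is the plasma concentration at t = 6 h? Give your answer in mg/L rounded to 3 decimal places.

k = ln 2 / 19 = 0.03648 per h
Dose 1 (450 mg at t=0 h): 450·exp(−0.03648·6) = 361.535 mg/L
Dose 2 (210 mg at t=1 h): 210·exp(−0.03648·5) = 174.985 mg/L
Dose 3 (130 mg at t=2 h): 130·exp(−0.03648·4) = 112.349 mg/L
Dose 4 (460 mg at t=3 h): 460·exp(−0.03648·3) = 412.313 mg/L
Dose 5 (95 mg at t=4 h): 95·exp(−0.03648·2) = 88.315 mg/L
C(6) = 361.535 + 174.985 + 112.349 + 412.313 + 88.315 = 1149.497 mg/L

1149.497 mg/L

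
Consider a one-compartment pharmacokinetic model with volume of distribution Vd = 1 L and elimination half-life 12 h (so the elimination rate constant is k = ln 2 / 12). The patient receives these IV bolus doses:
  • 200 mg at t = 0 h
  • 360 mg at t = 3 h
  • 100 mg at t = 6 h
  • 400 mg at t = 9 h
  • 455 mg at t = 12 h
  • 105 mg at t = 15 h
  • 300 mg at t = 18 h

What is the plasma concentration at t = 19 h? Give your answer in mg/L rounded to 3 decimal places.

1151.471 mg/L

k = ln 2 / 12 = 0.05776 per h
Dose 1 (200 mg at t=0 h): 200·exp(−0.05776·19) = 66.742 mg/L
Dose 2 (360 mg at t=3 h): 360·exp(−0.05776·16) = 142.866 mg/L
Dose 3 (100 mg at t=6 h): 100·exp(−0.05776·13) = 47.194 mg/L
Dose 4 (400 mg at t=9 h): 400·exp(−0.05776·10) = 224.492 mg/L
Dose 5 (455 mg at t=12 h): 455·exp(−0.05776·7) = 303.676 mg/L
Dose 6 (105 mg at t=15 h): 105·exp(−0.05776·4) = 83.339 mg/L
Dose 7 (300 mg at t=18 h): 300·exp(−0.05776·1) = 283.162 mg/L
C(19) = 66.742 + 142.866 + 47.194 + 224.492 + 303.676 + 83.339 + 283.162 = 1151.471 mg/L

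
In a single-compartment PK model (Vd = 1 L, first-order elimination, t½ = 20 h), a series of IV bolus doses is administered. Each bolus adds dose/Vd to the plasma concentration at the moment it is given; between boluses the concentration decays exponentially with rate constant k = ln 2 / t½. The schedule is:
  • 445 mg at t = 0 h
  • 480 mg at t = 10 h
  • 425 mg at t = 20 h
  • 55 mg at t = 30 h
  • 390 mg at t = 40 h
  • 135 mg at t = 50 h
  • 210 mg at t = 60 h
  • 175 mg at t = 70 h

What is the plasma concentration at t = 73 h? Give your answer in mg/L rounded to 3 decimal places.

646.279 mg/L

k = ln 2 / 20 = 0.03466 per h
Dose 1 (445 mg at t=0 h): 445·exp(−0.03466·73) = 35.449 mg/L
Dose 2 (480 mg at t=10 h): 480·exp(−0.03466·63) = 54.075 mg/L
Dose 3 (425 mg at t=20 h): 425·exp(−0.03466·53) = 67.711 mg/L
Dose 4 (55 mg at t=30 h): 55·exp(−0.03466·43) = 12.392 mg/L
Dose 5 (390 mg at t=40 h): 390·exp(−0.03466·33) = 124.270 mg/L
Dose 6 (135 mg at t=50 h): 135·exp(−0.03466·23) = 60.834 mg/L
Dose 7 (210 mg at t=60 h): 210·exp(−0.03466·13) = 133.829 mg/L
Dose 8 (175 mg at t=70 h): 175·exp(−0.03466·3) = 157.719 mg/L
C(73) = 35.449 + 54.075 + 67.711 + 12.392 + 124.270 + 60.834 + 133.829 + 157.719 = 646.279 mg/L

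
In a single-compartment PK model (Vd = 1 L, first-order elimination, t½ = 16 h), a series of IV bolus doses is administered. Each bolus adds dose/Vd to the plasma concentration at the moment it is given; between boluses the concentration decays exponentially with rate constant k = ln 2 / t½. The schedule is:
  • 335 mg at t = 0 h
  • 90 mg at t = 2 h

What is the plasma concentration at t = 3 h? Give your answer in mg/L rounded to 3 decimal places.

k = ln 2 / 16 = 0.04332 per h
Dose 1 (335 mg at t=0 h): 335·exp(−0.04332·3) = 294.172 mg/L
Dose 2 (90 mg at t=2 h): 90·exp(−0.04332·1) = 86.184 mg/L
C(3) = 294.172 + 86.184 = 380.357 mg/L

380.357 mg/L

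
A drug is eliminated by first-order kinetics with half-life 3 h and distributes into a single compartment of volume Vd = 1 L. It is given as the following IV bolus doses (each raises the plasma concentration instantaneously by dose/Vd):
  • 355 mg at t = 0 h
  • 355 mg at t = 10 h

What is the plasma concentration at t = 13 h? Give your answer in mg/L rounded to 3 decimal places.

195.110 mg/L

k = ln 2 / 3 = 0.23105 per h
Dose 1 (355 mg at t=0 h): 355·exp(−0.23105·13) = 17.610 mg/L
Dose 2 (355 mg at t=10 h): 355·exp(−0.23105·3) = 177.500 mg/L
C(13) = 17.610 + 177.500 = 195.110 mg/L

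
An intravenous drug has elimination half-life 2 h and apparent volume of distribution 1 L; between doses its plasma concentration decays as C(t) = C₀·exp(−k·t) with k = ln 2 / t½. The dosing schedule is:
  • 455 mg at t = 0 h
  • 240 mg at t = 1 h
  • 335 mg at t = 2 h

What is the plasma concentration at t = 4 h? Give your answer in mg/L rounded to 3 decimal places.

k = ln 2 / 2 = 0.34657 per h
Dose 1 (455 mg at t=0 h): 455·exp(−0.34657·4) = 113.750 mg/L
Dose 2 (240 mg at t=1 h): 240·exp(−0.34657·3) = 84.853 mg/L
Dose 3 (335 mg at t=2 h): 335·exp(−0.34657·2) = 167.500 mg/L
C(4) = 113.750 + 84.853 + 167.500 = 366.103 mg/L

366.103 mg/L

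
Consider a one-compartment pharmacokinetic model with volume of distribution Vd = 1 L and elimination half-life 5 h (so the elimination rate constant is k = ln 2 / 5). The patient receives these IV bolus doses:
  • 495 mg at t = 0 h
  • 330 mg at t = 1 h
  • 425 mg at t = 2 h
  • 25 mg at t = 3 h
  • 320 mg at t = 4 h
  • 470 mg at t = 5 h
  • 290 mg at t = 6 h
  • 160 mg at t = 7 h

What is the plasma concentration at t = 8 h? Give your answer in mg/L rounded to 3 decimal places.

1338.771 mg/L

k = ln 2 / 5 = 0.13863 per h
Dose 1 (495 mg at t=0 h): 495·exp(−0.13863·8) = 163.289 mg/L
Dose 2 (330 mg at t=1 h): 330·exp(−0.13863·7) = 125.047 mg/L
Dose 3 (425 mg at t=2 h): 425·exp(−0.13863·6) = 184.992 mg/L
Dose 4 (25 mg at t=3 h): 25·exp(−0.13863·5) = 12.500 mg/L
Dose 5 (320 mg at t=4 h): 320·exp(−0.13863·4) = 183.792 mg/L
Dose 6 (470 mg at t=5 h): 470·exp(−0.13863·3) = 310.084 mg/L
Dose 7 (290 mg at t=6 h): 290·exp(−0.13863·2) = 219.779 mg/L
Dose 8 (160 mg at t=7 h): 160·exp(−0.13863·1) = 139.288 mg/L
C(8) = 163.289 + 125.047 + 184.992 + 12.500 + 183.792 + 310.084 + 219.779 + 139.288 = 1338.771 mg/L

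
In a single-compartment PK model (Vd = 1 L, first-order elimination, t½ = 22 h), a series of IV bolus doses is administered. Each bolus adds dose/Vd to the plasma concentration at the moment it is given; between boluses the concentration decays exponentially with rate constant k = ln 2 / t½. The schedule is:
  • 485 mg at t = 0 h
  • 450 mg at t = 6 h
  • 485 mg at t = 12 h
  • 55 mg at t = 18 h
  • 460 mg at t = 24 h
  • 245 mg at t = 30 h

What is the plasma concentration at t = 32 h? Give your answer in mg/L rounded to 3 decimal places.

1256.527 mg/L

k = ln 2 / 22 = 0.03151 per h
Dose 1 (485 mg at t=0 h): 485·exp(−0.03151·32) = 176.962 mg/L
Dose 2 (450 mg at t=6 h): 450·exp(−0.03151·26) = 198.358 mg/L
Dose 3 (485 mg at t=12 h): 485·exp(−0.03151·20) = 258.272 mg/L
Dose 4 (55 mg at t=18 h): 55·exp(−0.03151·14) = 35.383 mg/L
Dose 5 (460 mg at t=24 h): 460·exp(−0.03151·8) = 357.513 mg/L
Dose 6 (245 mg at t=30 h): 245·exp(−0.03151·2) = 230.038 mg/L
C(32) = 176.962 + 198.358 + 258.272 + 35.383 + 357.513 + 230.038 = 1256.527 mg/L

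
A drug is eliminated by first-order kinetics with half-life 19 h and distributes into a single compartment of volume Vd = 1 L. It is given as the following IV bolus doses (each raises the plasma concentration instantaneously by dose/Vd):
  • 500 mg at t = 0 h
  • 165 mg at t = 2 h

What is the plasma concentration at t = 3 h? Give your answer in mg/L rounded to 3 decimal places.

607.255 mg/L

k = ln 2 / 19 = 0.03648 per h
Dose 1 (500 mg at t=0 h): 500·exp(−0.03648·3) = 448.166 mg/L
Dose 2 (165 mg at t=2 h): 165·exp(−0.03648·1) = 159.089 mg/L
C(3) = 448.166 + 159.089 = 607.255 mg/L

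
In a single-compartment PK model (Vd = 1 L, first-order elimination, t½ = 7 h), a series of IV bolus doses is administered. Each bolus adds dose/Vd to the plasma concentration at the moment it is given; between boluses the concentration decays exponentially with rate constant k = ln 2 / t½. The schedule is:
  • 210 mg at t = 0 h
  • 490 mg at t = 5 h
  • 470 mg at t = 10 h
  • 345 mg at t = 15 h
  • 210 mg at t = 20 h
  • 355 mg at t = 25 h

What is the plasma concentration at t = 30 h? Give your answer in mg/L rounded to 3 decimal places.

k = ln 2 / 7 = 0.09902 per h
Dose 1 (210 mg at t=0 h): 210·exp(−0.09902·30) = 10.767 mg/L
Dose 2 (490 mg at t=5 h): 490·exp(−0.09902·25) = 41.218 mg/L
Dose 3 (470 mg at t=10 h): 470·exp(−0.09902·20) = 64.865 mg/L
Dose 4 (345 mg at t=15 h): 345·exp(−0.09902·15) = 78.119 mg/L
Dose 5 (210 mg at t=20 h): 210·exp(−0.09902·10) = 78.015 mg/L
Dose 6 (355 mg at t=25 h): 355·exp(−0.09902·5) = 216.375 mg/L
C(30) = 10.767 + 41.218 + 64.865 + 78.119 + 78.015 + 216.375 = 489.359 mg/L

489.359 mg/L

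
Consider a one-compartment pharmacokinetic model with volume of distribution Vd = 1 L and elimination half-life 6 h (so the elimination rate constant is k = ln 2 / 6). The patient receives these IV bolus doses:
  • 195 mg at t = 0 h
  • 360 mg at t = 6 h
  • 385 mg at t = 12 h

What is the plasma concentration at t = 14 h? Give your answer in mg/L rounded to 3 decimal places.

k = ln 2 / 6 = 0.11552 per h
Dose 1 (195 mg at t=0 h): 195·exp(−0.11552·14) = 38.693 mg/L
Dose 2 (360 mg at t=6 h): 360·exp(−0.11552·8) = 142.866 mg/L
Dose 3 (385 mg at t=12 h): 385·exp(−0.11552·2) = 305.575 mg/L
C(14) = 38.693 + 142.866 + 305.575 = 487.134 mg/L

487.134 mg/L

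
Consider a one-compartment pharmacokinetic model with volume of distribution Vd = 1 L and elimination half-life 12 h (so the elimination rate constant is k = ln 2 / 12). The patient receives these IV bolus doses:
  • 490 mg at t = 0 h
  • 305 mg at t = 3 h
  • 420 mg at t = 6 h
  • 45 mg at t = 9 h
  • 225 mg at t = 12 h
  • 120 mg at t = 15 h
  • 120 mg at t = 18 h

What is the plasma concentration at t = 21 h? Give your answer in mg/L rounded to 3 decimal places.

772.146 mg/L

k = ln 2 / 12 = 0.05776 per h
Dose 1 (490 mg at t=0 h): 490·exp(−0.05776·21) = 145.678 mg/L
Dose 2 (305 mg at t=3 h): 305·exp(−0.05776·18) = 107.834 mg/L
Dose 3 (420 mg at t=6 h): 420·exp(−0.05776·15) = 176.588 mg/L
Dose 4 (45 mg at t=9 h): 45·exp(−0.05776·12) = 22.500 mg/L
Dose 5 (225 mg at t=12 h): 225·exp(−0.05776·9) = 133.786 mg/L
Dose 6 (120 mg at t=15 h): 120·exp(−0.05776·6) = 84.853 mg/L
Dose 7 (120 mg at t=18 h): 120·exp(−0.05776·3) = 100.908 mg/L
C(21) = 145.678 + 107.834 + 176.588 + 22.500 + 133.786 + 84.853 + 100.908 = 772.146 mg/L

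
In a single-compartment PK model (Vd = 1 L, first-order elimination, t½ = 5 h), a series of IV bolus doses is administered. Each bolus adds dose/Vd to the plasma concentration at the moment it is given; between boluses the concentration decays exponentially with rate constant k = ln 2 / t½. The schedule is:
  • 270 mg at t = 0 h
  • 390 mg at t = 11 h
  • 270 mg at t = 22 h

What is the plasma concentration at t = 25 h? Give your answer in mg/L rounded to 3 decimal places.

242.570 mg/L

k = ln 2 / 5 = 0.13863 per h
Dose 1 (270 mg at t=0 h): 270·exp(−0.13863·25) = 8.438 mg/L
Dose 2 (390 mg at t=11 h): 390·exp(−0.13863·14) = 55.999 mg/L
Dose 3 (270 mg at t=22 h): 270·exp(−0.13863·3) = 178.134 mg/L
C(25) = 8.438 + 55.999 + 178.134 = 242.570 mg/L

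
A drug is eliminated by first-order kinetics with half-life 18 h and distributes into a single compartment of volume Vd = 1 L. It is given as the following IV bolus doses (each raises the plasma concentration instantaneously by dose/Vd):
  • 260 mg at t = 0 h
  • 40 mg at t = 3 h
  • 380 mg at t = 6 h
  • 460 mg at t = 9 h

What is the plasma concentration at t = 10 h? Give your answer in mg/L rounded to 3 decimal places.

k = ln 2 / 18 = 0.03851 per h
Dose 1 (260 mg at t=0 h): 260·exp(−0.03851·10) = 176.903 mg/L
Dose 2 (40 mg at t=3 h): 40·exp(−0.03851·7) = 30.549 mg/L
Dose 3 (380 mg at t=6 h): 380·exp(−0.03851·4) = 325.753 mg/L
Dose 4 (460 mg at t=9 h): 460·exp(−0.03851·1) = 442.623 mg/L
C(10) = 176.903 + 30.549 + 325.753 + 442.623 = 975.827 mg/L

975.827 mg/L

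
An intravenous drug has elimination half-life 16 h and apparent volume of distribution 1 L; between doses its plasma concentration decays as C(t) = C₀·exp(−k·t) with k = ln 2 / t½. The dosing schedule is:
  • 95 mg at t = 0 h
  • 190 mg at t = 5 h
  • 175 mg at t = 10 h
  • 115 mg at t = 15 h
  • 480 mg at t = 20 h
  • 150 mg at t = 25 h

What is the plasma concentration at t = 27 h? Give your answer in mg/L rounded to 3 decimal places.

k = ln 2 / 16 = 0.04332 per h
Dose 1 (95 mg at t=0 h): 95·exp(−0.04332·27) = 29.494 mg/L
Dose 2 (190 mg at t=5 h): 190·exp(−0.04332·22) = 73.255 mg/L
Dose 3 (175 mg at t=10 h): 175·exp(−0.04332·17) = 83.790 mg/L
Dose 4 (115 mg at t=15 h): 115·exp(−0.04332·12) = 68.379 mg/L
Dose 5 (480 mg at t=20 h): 480·exp(−0.04332·7) = 354.438 mg/L
Dose 6 (150 mg at t=25 h): 150·exp(−0.04332·2) = 137.551 mg/L
C(27) = 29.494 + 73.255 + 83.790 + 68.379 + 354.438 + 137.551 = 746.908 mg/L

746.908 mg/L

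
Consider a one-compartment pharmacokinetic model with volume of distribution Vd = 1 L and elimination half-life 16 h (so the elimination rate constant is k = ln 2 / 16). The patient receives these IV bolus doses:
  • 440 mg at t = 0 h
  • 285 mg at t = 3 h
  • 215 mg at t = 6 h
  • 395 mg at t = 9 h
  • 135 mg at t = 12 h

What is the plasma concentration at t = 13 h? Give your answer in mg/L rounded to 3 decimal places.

1055.522 mg/L

k = ln 2 / 16 = 0.04332 per h
Dose 1 (440 mg at t=0 h): 440·exp(−0.04332·13) = 250.533 mg/L
Dose 2 (285 mg at t=3 h): 285·exp(−0.04332·10) = 184.800 mg/L
Dose 3 (215 mg at t=6 h): 215·exp(−0.04332·7) = 158.759 mg/L
Dose 4 (395 mg at t=9 h): 395·exp(−0.04332·4) = 332.154 mg/L
Dose 5 (135 mg at t=12 h): 135·exp(−0.04332·1) = 129.276 mg/L
C(13) = 250.533 + 184.800 + 158.759 + 332.154 + 129.276 = 1055.522 mg/L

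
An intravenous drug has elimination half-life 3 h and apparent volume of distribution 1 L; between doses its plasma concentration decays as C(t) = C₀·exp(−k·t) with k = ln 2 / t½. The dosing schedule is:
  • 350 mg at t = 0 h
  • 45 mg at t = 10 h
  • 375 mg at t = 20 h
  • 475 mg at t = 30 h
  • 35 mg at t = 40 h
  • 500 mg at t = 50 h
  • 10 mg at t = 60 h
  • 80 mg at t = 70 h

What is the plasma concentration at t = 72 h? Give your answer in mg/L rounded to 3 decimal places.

k = ln 2 / 3 = 0.23105 per h
Dose 1 (350 mg at t=0 h): 350·exp(−0.23105·72) = 0.000 mg/L
Dose 2 (45 mg at t=10 h): 45·exp(−0.23105·62) = 0.000 mg/L
Dose 3 (375 mg at t=20 h): 375·exp(−0.23105·52) = 0.002 mg/L
Dose 4 (475 mg at t=30 h): 475·exp(−0.23105·42) = 0.029 mg/L
Dose 5 (35 mg at t=40 h): 35·exp(−0.23105·32) = 0.022 mg/L
Dose 6 (500 mg at t=50 h): 500·exp(−0.23105·22) = 3.100 mg/L
Dose 7 (10 mg at t=60 h): 10·exp(−0.23105·12) = 0.625 mg/L
Dose 8 (80 mg at t=70 h): 80·exp(−0.23105·2) = 50.397 mg/L
C(72) = 0.000 + 0.000 + 0.002 + 0.029 + 0.022 + 3.100 + 0.625 + 50.397 = 54.175 mg/L

54.175 mg/L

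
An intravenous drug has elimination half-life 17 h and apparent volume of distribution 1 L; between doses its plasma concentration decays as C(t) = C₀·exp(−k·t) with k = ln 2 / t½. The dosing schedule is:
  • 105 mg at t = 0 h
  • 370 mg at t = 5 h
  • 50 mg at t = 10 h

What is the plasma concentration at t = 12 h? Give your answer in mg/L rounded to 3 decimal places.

388.587 mg/L

k = ln 2 / 17 = 0.04077 per h
Dose 1 (105 mg at t=0 h): 105·exp(−0.04077·12) = 64.372 mg/L
Dose 2 (370 mg at t=5 h): 370·exp(−0.04077·7) = 278.130 mg/L
Dose 3 (50 mg at t=10 h): 50·exp(−0.04077·2) = 46.084 mg/L
C(12) = 64.372 + 278.130 + 46.084 = 388.587 mg/L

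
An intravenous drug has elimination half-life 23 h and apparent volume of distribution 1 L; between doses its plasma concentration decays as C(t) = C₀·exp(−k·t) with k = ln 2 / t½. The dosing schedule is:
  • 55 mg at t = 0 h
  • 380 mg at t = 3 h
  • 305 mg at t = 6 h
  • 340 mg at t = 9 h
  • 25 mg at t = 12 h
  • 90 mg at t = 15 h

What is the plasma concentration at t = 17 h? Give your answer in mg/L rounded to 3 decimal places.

k = ln 2 / 23 = 0.03014 per h
Dose 1 (55 mg at t=0 h): 55·exp(−0.03014·17) = 32.951 mg/L
Dose 2 (380 mg at t=3 h): 380·exp(−0.03014·14) = 249.200 mg/L
Dose 3 (305 mg at t=6 h): 305·exp(−0.03014·11) = 218.942 mg/L
Dose 4 (340 mg at t=9 h): 340·exp(−0.03014·8) = 267.161 mg/L
Dose 5 (25 mg at t=12 h): 25·exp(−0.03014·5) = 21.503 mg/L
Dose 6 (90 mg at t=15 h): 90·exp(−0.03014·2) = 84.736 mg/L
C(17) = 32.951 + 249.200 + 218.942 + 267.161 + 21.503 + 84.736 = 874.492 mg/L

874.492 mg/L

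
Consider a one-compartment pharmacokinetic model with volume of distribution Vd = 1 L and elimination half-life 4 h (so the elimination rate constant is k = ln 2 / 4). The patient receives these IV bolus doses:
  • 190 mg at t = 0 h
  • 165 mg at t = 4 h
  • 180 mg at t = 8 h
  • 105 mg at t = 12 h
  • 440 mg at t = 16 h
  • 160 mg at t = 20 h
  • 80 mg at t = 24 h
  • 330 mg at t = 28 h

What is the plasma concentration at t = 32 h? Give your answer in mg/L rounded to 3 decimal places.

240.625 mg/L

k = ln 2 / 4 = 0.17329 per h
Dose 1 (190 mg at t=0 h): 190·exp(−0.17329·32) = 0.742 mg/L
Dose 2 (165 mg at t=4 h): 165·exp(−0.17329·28) = 1.289 mg/L
Dose 3 (180 mg at t=8 h): 180·exp(−0.17329·24) = 2.813 mg/L
Dose 4 (105 mg at t=12 h): 105·exp(−0.17329·20) = 3.281 mg/L
Dose 5 (440 mg at t=16 h): 440·exp(−0.17329·16) = 27.500 mg/L
Dose 6 (160 mg at t=20 h): 160·exp(−0.17329·12) = 20.000 mg/L
Dose 7 (80 mg at t=24 h): 80·exp(−0.17329·8) = 20.000 mg/L
Dose 8 (330 mg at t=28 h): 330·exp(−0.17329·4) = 165.000 mg/L
C(32) = 0.742 + 1.289 + 2.813 + 3.281 + 27.500 + 20.000 + 20.000 + 165.000 = 240.625 mg/L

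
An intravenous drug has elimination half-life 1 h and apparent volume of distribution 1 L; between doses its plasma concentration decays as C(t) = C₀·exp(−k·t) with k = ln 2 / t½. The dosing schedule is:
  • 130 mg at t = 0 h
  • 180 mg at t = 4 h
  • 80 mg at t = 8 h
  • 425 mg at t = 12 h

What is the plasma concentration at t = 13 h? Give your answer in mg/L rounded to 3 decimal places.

k = ln 2 / 1 = 0.69315 per h
Dose 1 (130 mg at t=0 h): 130·exp(−0.69315·13) = 0.016 mg/L
Dose 2 (180 mg at t=4 h): 180·exp(−0.69315·9) = 0.352 mg/L
Dose 3 (80 mg at t=8 h): 80·exp(−0.69315·5) = 2.500 mg/L
Dose 4 (425 mg at t=12 h): 425·exp(−0.69315·1) = 212.500 mg/L
C(13) = 0.016 + 0.352 + 2.500 + 212.500 = 215.367 mg/L

215.367 mg/L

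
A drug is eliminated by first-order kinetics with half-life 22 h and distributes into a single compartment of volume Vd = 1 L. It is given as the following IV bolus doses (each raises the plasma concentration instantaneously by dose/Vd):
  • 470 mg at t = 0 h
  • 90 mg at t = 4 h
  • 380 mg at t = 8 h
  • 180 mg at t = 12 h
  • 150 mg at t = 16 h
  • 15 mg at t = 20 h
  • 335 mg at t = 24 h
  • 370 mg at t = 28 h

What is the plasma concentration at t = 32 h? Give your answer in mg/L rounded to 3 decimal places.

1170.425 mg/L

k = ln 2 / 22 = 0.03151 per h
Dose 1 (470 mg at t=0 h): 470·exp(−0.03151·32) = 171.489 mg/L
Dose 2 (90 mg at t=4 h): 90·exp(−0.03151·28) = 37.249 mg/L
Dose 3 (380 mg at t=8 h): 380·exp(−0.03151·24) = 178.397 mg/L
Dose 4 (180 mg at t=12 h): 180·exp(−0.03151·20) = 95.854 mg/L
Dose 5 (150 mg at t=16 h): 150·exp(−0.03151·16) = 90.607 mg/L
Dose 6 (15 mg at t=20 h): 15·exp(−0.03151·12) = 10.278 mg/L
Dose 7 (335 mg at t=24 h): 335·exp(−0.03151·8) = 260.363 mg/L
Dose 8 (370 mg at t=28 h): 370·exp(−0.03151·4) = 326.189 mg/L
C(32) = 171.489 + 37.249 + 178.397 + 95.854 + 90.607 + 10.278 + 260.363 + 326.189 = 1170.425 mg/L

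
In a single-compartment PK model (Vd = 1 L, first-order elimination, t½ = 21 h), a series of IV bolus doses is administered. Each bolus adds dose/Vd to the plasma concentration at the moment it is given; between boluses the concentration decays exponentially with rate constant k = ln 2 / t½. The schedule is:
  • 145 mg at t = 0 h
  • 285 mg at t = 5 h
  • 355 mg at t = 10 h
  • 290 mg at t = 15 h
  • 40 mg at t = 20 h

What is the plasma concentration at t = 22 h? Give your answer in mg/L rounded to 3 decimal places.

739.274 mg/L

k = ln 2 / 21 = 0.03301 per h
Dose 1 (145 mg at t=0 h): 145·exp(−0.03301·22) = 70.146 mg/L
Dose 2 (285 mg at t=5 h): 285·exp(−0.03301·17) = 162.612 mg/L
Dose 3 (355 mg at t=10 h): 355·exp(−0.03301·12) = 238.897 mg/L
Dose 4 (290 mg at t=15 h): 290·exp(−0.03301·7) = 230.173 mg/L
Dose 5 (40 mg at t=20 h): 40·exp(−0.03301·2) = 37.445 mg/L
C(22) = 70.146 + 162.612 + 238.897 + 230.173 + 37.445 = 739.274 mg/L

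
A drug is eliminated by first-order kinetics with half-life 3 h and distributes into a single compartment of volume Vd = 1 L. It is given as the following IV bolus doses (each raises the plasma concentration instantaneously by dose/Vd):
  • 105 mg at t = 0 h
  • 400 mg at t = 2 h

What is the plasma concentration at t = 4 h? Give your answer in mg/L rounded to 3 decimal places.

293.653 mg/L

k = ln 2 / 3 = 0.23105 per h
Dose 1 (105 mg at t=0 h): 105·exp(−0.23105·4) = 41.669 mg/L
Dose 2 (400 mg at t=2 h): 400·exp(−0.23105·2) = 251.984 mg/L
C(4) = 41.669 + 251.984 = 293.653 mg/L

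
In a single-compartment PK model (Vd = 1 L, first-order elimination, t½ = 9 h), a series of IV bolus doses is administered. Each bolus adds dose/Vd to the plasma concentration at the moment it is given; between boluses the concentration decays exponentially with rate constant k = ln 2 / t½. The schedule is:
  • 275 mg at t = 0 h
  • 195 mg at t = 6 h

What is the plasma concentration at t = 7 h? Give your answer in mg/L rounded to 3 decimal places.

k = ln 2 / 9 = 0.07702 per h
Dose 1 (275 mg at t=0 h): 275·exp(−0.07702·7) = 160.398 mg/L
Dose 2 (195 mg at t=6 h): 195·exp(−0.07702·1) = 180.546 mg/L
C(7) = 160.398 + 180.546 = 340.943 mg/L

340.943 mg/L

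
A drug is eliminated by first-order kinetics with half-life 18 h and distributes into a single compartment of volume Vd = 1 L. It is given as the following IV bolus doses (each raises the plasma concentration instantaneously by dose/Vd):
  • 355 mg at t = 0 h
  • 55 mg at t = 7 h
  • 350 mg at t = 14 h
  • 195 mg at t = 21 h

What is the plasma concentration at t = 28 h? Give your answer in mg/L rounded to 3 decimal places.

k = ln 2 / 18 = 0.03851 per h
Dose 1 (355 mg at t=0 h): 355·exp(−0.03851·28) = 120.770 mg/L
Dose 2 (55 mg at t=7 h): 55·exp(−0.03851·21) = 24.500 mg/L
Dose 3 (350 mg at t=14 h): 350·exp(−0.03851·14) = 204.143 mg/L
Dose 4 (195 mg at t=21 h): 195·exp(−0.03851·7) = 148.925 mg/L
C(28) = 120.770 + 24.500 + 204.143 + 148.925 = 498.337 mg/L

498.337 mg/L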